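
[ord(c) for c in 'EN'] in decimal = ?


String: 'EN'  (2 characters)
Per-character ASCII lookup:
  'E': uppercase starts at 65: 'E' = 65 + 4 = 69
  'N': uppercase starts at 65: 'N' = 65 + 13 = 78
= 69 78


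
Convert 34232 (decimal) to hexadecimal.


Divide by 16 repeatedly:
34232 ÷ 16 = 2139 remainder 8 (8)
2139 ÷ 16 = 133 remainder 11 (B)
133 ÷ 16 = 8 remainder 5 (5)
8 ÷ 16 = 0 remainder 8 (8)
Reading remainders bottom-up:
= 0x85B8


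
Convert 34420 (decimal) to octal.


Divide by 8 repeatedly:
34420 ÷ 8 = 4302 remainder 4
4302 ÷ 8 = 537 remainder 6
537 ÷ 8 = 67 remainder 1
67 ÷ 8 = 8 remainder 3
8 ÷ 8 = 1 remainder 0
1 ÷ 8 = 0 remainder 1
Reading remainders bottom-up:
= 0o103164


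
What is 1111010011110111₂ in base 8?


Group into 3-bit groups: 001111010011110111
  001 = 1
  111 = 7
  010 = 2
  011 = 3
  110 = 6
  111 = 7
= 0o172367


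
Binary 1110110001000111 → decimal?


Positional values:
Bit 0: 1 × 2^0 = 1
Bit 1: 1 × 2^1 = 2
Bit 2: 1 × 2^2 = 4
Bit 6: 1 × 2^6 = 64
Bit 10: 1 × 2^10 = 1024
Bit 11: 1 × 2^11 = 2048
Bit 13: 1 × 2^13 = 8192
Bit 14: 1 × 2^14 = 16384
Bit 15: 1 × 2^15 = 32768
Sum = 1 + 2 + 4 + 64 + 1024 + 2048 + 8192 + 16384 + 32768
= 60487


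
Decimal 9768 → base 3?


Divide by 3 repeatedly:
9768 ÷ 3 = 3256 remainder 0
3256 ÷ 3 = 1085 remainder 1
1085 ÷ 3 = 361 remainder 2
361 ÷ 3 = 120 remainder 1
120 ÷ 3 = 40 remainder 0
40 ÷ 3 = 13 remainder 1
13 ÷ 3 = 4 remainder 1
4 ÷ 3 = 1 remainder 1
1 ÷ 3 = 0 remainder 1
Reading remainders bottom-up:
= 111101210


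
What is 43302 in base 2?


Divide by 2 repeatedly:
43302 ÷ 2 = 21651 remainder 0
21651 ÷ 2 = 10825 remainder 1
10825 ÷ 2 = 5412 remainder 1
5412 ÷ 2 = 2706 remainder 0
2706 ÷ 2 = 1353 remainder 0
1353 ÷ 2 = 676 remainder 1
676 ÷ 2 = 338 remainder 0
338 ÷ 2 = 169 remainder 0
169 ÷ 2 = 84 remainder 1
84 ÷ 2 = 42 remainder 0
42 ÷ 2 = 21 remainder 0
21 ÷ 2 = 10 remainder 1
10 ÷ 2 = 5 remainder 0
5 ÷ 2 = 2 remainder 1
2 ÷ 2 = 1 remainder 0
1 ÷ 2 = 0 remainder 1
Reading remainders bottom-up:
= 1010100100100110


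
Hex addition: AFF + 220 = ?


Align and add column by column (LSB to MSB, each column mod 16 with carry):
  0AFF
+ 0220
  ----
  col 0: F(15) + 0(0) + 0 (carry in) = 15 → F(15), carry out 0
  col 1: F(15) + 2(2) + 0 (carry in) = 17 → 1(1), carry out 1
  col 2: A(10) + 2(2) + 1 (carry in) = 13 → D(13), carry out 0
  col 3: 0(0) + 0(0) + 0 (carry in) = 0 → 0(0), carry out 0
Reading digits MSB→LSB: 0D1F
Strip leading zeros: D1F
= 0xD1F


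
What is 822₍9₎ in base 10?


Positional values (base 9):
  2 × 9^0 = 2 × 1 = 2
  2 × 9^1 = 2 × 9 = 18
  8 × 9^2 = 8 × 81 = 648
Sum = 2 + 18 + 648
= 668


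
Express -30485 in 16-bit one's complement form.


Original: 0111011100010101
Invert all bits:
  bit 0: 0 → 1
  bit 1: 1 → 0
  bit 2: 1 → 0
  bit 3: 1 → 0
  bit 4: 0 → 1
  bit 5: 1 → 0
  bit 6: 1 → 0
  bit 7: 1 → 0
  bit 8: 0 → 1
  bit 9: 0 → 1
  bit 10: 0 → 1
  bit 11: 1 → 0
  bit 12: 0 → 1
  bit 13: 1 → 0
  bit 14: 0 → 1
  bit 15: 1 → 0
= 1000100011101010


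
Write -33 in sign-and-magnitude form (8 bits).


Sign bit: 1 (negative)
Magnitude: 33 = 0100001
= 10100001


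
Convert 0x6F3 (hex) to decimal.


Positional values:
Position 0: 3 × 16^0 = 3 × 1 = 3
Position 1: F × 16^1 = 15 × 16 = 240
Position 2: 6 × 16^2 = 6 × 256 = 1536
Sum = 3 + 240 + 1536
= 1779


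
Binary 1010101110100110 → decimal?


Positional values:
Bit 1: 1 × 2^1 = 2
Bit 2: 1 × 2^2 = 4
Bit 5: 1 × 2^5 = 32
Bit 7: 1 × 2^7 = 128
Bit 8: 1 × 2^8 = 256
Bit 9: 1 × 2^9 = 512
Bit 11: 1 × 2^11 = 2048
Bit 13: 1 × 2^13 = 8192
Bit 15: 1 × 2^15 = 32768
Sum = 2 + 4 + 32 + 128 + 256 + 512 + 2048 + 8192 + 32768
= 43942


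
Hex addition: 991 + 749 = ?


Align and add column by column (LSB to MSB, each column mod 16 with carry):
  0991
+ 0749
  ----
  col 0: 1(1) + 9(9) + 0 (carry in) = 10 → A(10), carry out 0
  col 1: 9(9) + 4(4) + 0 (carry in) = 13 → D(13), carry out 0
  col 2: 9(9) + 7(7) + 0 (carry in) = 16 → 0(0), carry out 1
  col 3: 0(0) + 0(0) + 1 (carry in) = 1 → 1(1), carry out 0
Reading digits MSB→LSB: 10DA
Strip leading zeros: 10DA
= 0x10DA


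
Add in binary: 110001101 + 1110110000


Align and add column by column (LSB to MSB, carry propagating):
  00110001101
+ 01110110000
  -----------
  col 0: 1 + 0 + 0 (carry in) = 1 → bit 1, carry out 0
  col 1: 0 + 0 + 0 (carry in) = 0 → bit 0, carry out 0
  col 2: 1 + 0 + 0 (carry in) = 1 → bit 1, carry out 0
  col 3: 1 + 0 + 0 (carry in) = 1 → bit 1, carry out 0
  col 4: 0 + 1 + 0 (carry in) = 1 → bit 1, carry out 0
  col 5: 0 + 1 + 0 (carry in) = 1 → bit 1, carry out 0
  col 6: 0 + 0 + 0 (carry in) = 0 → bit 0, carry out 0
  col 7: 1 + 1 + 0 (carry in) = 2 → bit 0, carry out 1
  col 8: 1 + 1 + 1 (carry in) = 3 → bit 1, carry out 1
  col 9: 0 + 1 + 1 (carry in) = 2 → bit 0, carry out 1
  col 10: 0 + 0 + 1 (carry in) = 1 → bit 1, carry out 0
Reading bits MSB→LSB: 10100111101
Strip leading zeros: 10100111101
= 10100111101


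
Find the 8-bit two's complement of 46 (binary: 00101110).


Original: 00101110
Step 1 - Invert all bits: 11010001
Step 2 - Add 1: 11010001 + 1
= 11010010 (represents -46)


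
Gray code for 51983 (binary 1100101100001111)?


Binary: 1100101100001111
Gray code: G = B XOR (B >> 1)
B >> 1 = 0110010110000111
1100101100001111 XOR 0110010110000111:
  1 XOR 0 = 1
  1 XOR 1 = 0
  0 XOR 1 = 1
  0 XOR 0 = 0
  1 XOR 0 = 1
  0 XOR 1 = 1
  1 XOR 0 = 1
  1 XOR 1 = 0
  0 XOR 1 = 1
  0 XOR 0 = 0
  0 XOR 0 = 0
  0 XOR 0 = 0
  1 XOR 0 = 1
  1 XOR 1 = 0
  1 XOR 1 = 0
  1 XOR 1 = 0
= 1010111010001000


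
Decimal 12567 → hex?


Divide by 16 repeatedly:
12567 ÷ 16 = 785 remainder 7 (7)
785 ÷ 16 = 49 remainder 1 (1)
49 ÷ 16 = 3 remainder 1 (1)
3 ÷ 16 = 0 remainder 3 (3)
Reading remainders bottom-up:
= 0x3117


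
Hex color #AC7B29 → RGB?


Hex: #AC7B29
R = AC₁₆ = 172
G = 7B₁₆ = 123
B = 29₁₆ = 41
= RGB(172, 123, 41)


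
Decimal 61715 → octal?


Divide by 8 repeatedly:
61715 ÷ 8 = 7714 remainder 3
7714 ÷ 8 = 964 remainder 2
964 ÷ 8 = 120 remainder 4
120 ÷ 8 = 15 remainder 0
15 ÷ 8 = 1 remainder 7
1 ÷ 8 = 0 remainder 1
Reading remainders bottom-up:
= 0o170423


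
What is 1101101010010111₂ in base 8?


Group into 3-bit groups: 001101101010010111
  001 = 1
  101 = 5
  101 = 5
  010 = 2
  010 = 2
  111 = 7
= 0o155227


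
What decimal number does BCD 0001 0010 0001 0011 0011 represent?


Each 4-bit group → digit:
  0001 → 1
  0010 → 2
  0001 → 1
  0011 → 3
  0011 → 3
= 12133


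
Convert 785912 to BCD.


Each digit → 4-bit binary:
  7 → 0111
  8 → 1000
  5 → 0101
  9 → 1001
  1 → 0001
  2 → 0010
= 0111 1000 0101 1001 0001 0010


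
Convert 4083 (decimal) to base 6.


Divide by 6 repeatedly:
4083 ÷ 6 = 680 remainder 3
680 ÷ 6 = 113 remainder 2
113 ÷ 6 = 18 remainder 5
18 ÷ 6 = 3 remainder 0
3 ÷ 6 = 0 remainder 3
Reading remainders bottom-up:
= 30523


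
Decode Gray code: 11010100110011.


Gray code: 11010100110011
MSB stays the same: 1
Each subsequent bit = prev_binary XOR current_gray:
  B[1] = 1 XOR 1 = 0
  B[2] = 0 XOR 0 = 0
  B[3] = 0 XOR 1 = 1
  B[4] = 1 XOR 0 = 1
  B[5] = 1 XOR 1 = 0
  B[6] = 0 XOR 0 = 0
  B[7] = 0 XOR 0 = 0
  B[8] = 0 XOR 1 = 1
  B[9] = 1 XOR 1 = 0
  B[10] = 0 XOR 0 = 0
  B[11] = 0 XOR 0 = 0
  B[12] = 0 XOR 1 = 1
  B[13] = 1 XOR 1 = 0
= 10011000100010 (9762 decimal)


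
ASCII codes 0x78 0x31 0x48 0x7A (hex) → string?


Codes (hex): 0x78 0x31 0x48 0x7A
Per-code ASCII lookup:
  0x78 = 120  (range 97-122: lowercase, 120 - 97 = 23) → 'x'
  0x31 = 49  (range 48-57: digits, 49 - 48 = 1) → '1'
  0x48 = 72  (range 65-90: uppercase, 72 - 65 = 7) → 'H'
  0x7A = 122  (range 97-122: lowercase, 122 - 97 = 25) → 'z'
= 'x1Hz'


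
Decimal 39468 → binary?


Divide by 2 repeatedly:
39468 ÷ 2 = 19734 remainder 0
19734 ÷ 2 = 9867 remainder 0
9867 ÷ 2 = 4933 remainder 1
4933 ÷ 2 = 2466 remainder 1
2466 ÷ 2 = 1233 remainder 0
1233 ÷ 2 = 616 remainder 1
616 ÷ 2 = 308 remainder 0
308 ÷ 2 = 154 remainder 0
154 ÷ 2 = 77 remainder 0
77 ÷ 2 = 38 remainder 1
38 ÷ 2 = 19 remainder 0
19 ÷ 2 = 9 remainder 1
9 ÷ 2 = 4 remainder 1
4 ÷ 2 = 2 remainder 0
2 ÷ 2 = 1 remainder 0
1 ÷ 2 = 0 remainder 1
Reading remainders bottom-up:
= 1001101000101100


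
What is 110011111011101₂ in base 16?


Group into 4-bit nibbles: 0110011111011101
  0110 = 6
  0111 = 7
  1101 = D
  1101 = D
= 0x67DD


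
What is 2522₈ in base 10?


Positional values:
Position 0: 2 × 8^0 = 2
Position 1: 2 × 8^1 = 16
Position 2: 5 × 8^2 = 320
Position 3: 2 × 8^3 = 1024
Sum = 2 + 16 + 320 + 1024
= 1362


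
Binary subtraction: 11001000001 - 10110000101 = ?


Align and subtract column by column (LSB to MSB, borrowing when needed):
  11001000001
- 10110000101
  -----------
  col 0: (1 - 0 borrow-in) - 1 → 1 - 1 = 0, borrow out 0
  col 1: (0 - 0 borrow-in) - 0 → 0 - 0 = 0, borrow out 0
  col 2: (0 - 0 borrow-in) - 1 → borrow from next column: (0+2) - 1 = 1, borrow out 1
  col 3: (0 - 1 borrow-in) - 0 → borrow from next column: (-1+2) - 0 = 1, borrow out 1
  col 4: (0 - 1 borrow-in) - 0 → borrow from next column: (-1+2) - 0 = 1, borrow out 1
  col 5: (0 - 1 borrow-in) - 0 → borrow from next column: (-1+2) - 0 = 1, borrow out 1
  col 6: (1 - 1 borrow-in) - 0 → 0 - 0 = 0, borrow out 0
  col 7: (0 - 0 borrow-in) - 1 → borrow from next column: (0+2) - 1 = 1, borrow out 1
  col 8: (0 - 1 borrow-in) - 1 → borrow from next column: (-1+2) - 1 = 0, borrow out 1
  col 9: (1 - 1 borrow-in) - 0 → 0 - 0 = 0, borrow out 0
  col 10: (1 - 0 borrow-in) - 1 → 1 - 1 = 0, borrow out 0
Reading bits MSB→LSB: 00010111100
Strip leading zeros: 10111100
= 10111100


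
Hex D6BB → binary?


Each hex digit → 4 binary bits:
  D = 1101
  6 = 0110
  B = 1011
  B = 1011
Concatenate: 1101 0110 1011 1011
= 1101011010111011


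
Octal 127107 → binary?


Each octal digit → 3 binary bits:
  1 = 001
  2 = 010
  7 = 111
  1 = 001
  0 = 000
  7 = 111
Concatenate: 001 010 111 001 000 111
= 001010111001000111


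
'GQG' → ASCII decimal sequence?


String: 'GQG'  (3 characters)
Per-character ASCII lookup:
  'G': uppercase starts at 65: 'G' = 65 + 6 = 71
  'Q': uppercase starts at 65: 'Q' = 65 + 16 = 81
  'G': uppercase starts at 65: 'G' = 65 + 6 = 71
= 71 81 71


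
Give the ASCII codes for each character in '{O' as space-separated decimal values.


String: '{O'  (2 characters)
Per-character ASCII lookup:
  '{': special character: '{' = 123
  'O': uppercase starts at 65: 'O' = 65 + 14 = 79
= 123 79


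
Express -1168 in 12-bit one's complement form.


Original: 010010010000
Invert all bits:
  bit 0: 0 → 1
  bit 1: 1 → 0
  bit 2: 0 → 1
  bit 3: 0 → 1
  bit 4: 1 → 0
  bit 5: 0 → 1
  bit 6: 0 → 1
  bit 7: 1 → 0
  bit 8: 0 → 1
  bit 9: 0 → 1
  bit 10: 0 → 1
  bit 11: 0 → 1
= 101101101111


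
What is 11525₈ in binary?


Each octal digit → 3 binary bits:
  1 = 001
  1 = 001
  5 = 101
  2 = 010
  5 = 101
Concatenate: 001 001 101 010 101
= 001001101010101


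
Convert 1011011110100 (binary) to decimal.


Positional values:
Bit 2: 1 × 2^2 = 4
Bit 4: 1 × 2^4 = 16
Bit 5: 1 × 2^5 = 32
Bit 6: 1 × 2^6 = 64
Bit 7: 1 × 2^7 = 128
Bit 9: 1 × 2^9 = 512
Bit 10: 1 × 2^10 = 1024
Bit 12: 1 × 2^12 = 4096
Sum = 4 + 16 + 32 + 64 + 128 + 512 + 1024 + 4096
= 5876


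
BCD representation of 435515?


Each digit → 4-bit binary:
  4 → 0100
  3 → 0011
  5 → 0101
  5 → 0101
  1 → 0001
  5 → 0101
= 0100 0011 0101 0101 0001 0101


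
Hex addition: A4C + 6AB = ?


Align and add column by column (LSB to MSB, each column mod 16 with carry):
  0A4C
+ 06AB
  ----
  col 0: C(12) + B(11) + 0 (carry in) = 23 → 7(7), carry out 1
  col 1: 4(4) + A(10) + 1 (carry in) = 15 → F(15), carry out 0
  col 2: A(10) + 6(6) + 0 (carry in) = 16 → 0(0), carry out 1
  col 3: 0(0) + 0(0) + 1 (carry in) = 1 → 1(1), carry out 0
Reading digits MSB→LSB: 10F7
Strip leading zeros: 10F7
= 0x10F7


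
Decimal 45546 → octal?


Divide by 8 repeatedly:
45546 ÷ 8 = 5693 remainder 2
5693 ÷ 8 = 711 remainder 5
711 ÷ 8 = 88 remainder 7
88 ÷ 8 = 11 remainder 0
11 ÷ 8 = 1 remainder 3
1 ÷ 8 = 0 remainder 1
Reading remainders bottom-up:
= 0o130752


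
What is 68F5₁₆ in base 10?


Positional values:
Position 0: 5 × 16^0 = 5 × 1 = 5
Position 1: F × 16^1 = 15 × 16 = 240
Position 2: 8 × 16^2 = 8 × 256 = 2048
Position 3: 6 × 16^3 = 6 × 4096 = 24576
Sum = 5 + 240 + 2048 + 24576
= 26869


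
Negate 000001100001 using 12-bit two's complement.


Original: 000001100001
Step 1 - Invert all bits: 111110011110
Step 2 - Add 1: 111110011110 + 1
= 111110011111 (represents -97)


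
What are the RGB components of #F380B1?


Hex: #F380B1
R = F3₁₆ = 243
G = 80₁₆ = 128
B = B1₁₆ = 177
= RGB(243, 128, 177)


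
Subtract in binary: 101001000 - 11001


Align and subtract column by column (LSB to MSB, borrowing when needed):
  101001000
- 000011001
  ---------
  col 0: (0 - 0 borrow-in) - 1 → borrow from next column: (0+2) - 1 = 1, borrow out 1
  col 1: (0 - 1 borrow-in) - 0 → borrow from next column: (-1+2) - 0 = 1, borrow out 1
  col 2: (0 - 1 borrow-in) - 0 → borrow from next column: (-1+2) - 0 = 1, borrow out 1
  col 3: (1 - 1 borrow-in) - 1 → borrow from next column: (0+2) - 1 = 1, borrow out 1
  col 4: (0 - 1 borrow-in) - 1 → borrow from next column: (-1+2) - 1 = 0, borrow out 1
  col 5: (0 - 1 borrow-in) - 0 → borrow from next column: (-1+2) - 0 = 1, borrow out 1
  col 6: (1 - 1 borrow-in) - 0 → 0 - 0 = 0, borrow out 0
  col 7: (0 - 0 borrow-in) - 0 → 0 - 0 = 0, borrow out 0
  col 8: (1 - 0 borrow-in) - 0 → 1 - 0 = 1, borrow out 0
Reading bits MSB→LSB: 100101111
Strip leading zeros: 100101111
= 100101111


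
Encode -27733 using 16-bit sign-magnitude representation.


Sign bit: 1 (negative)
Magnitude: 27733 = 110110001010101
= 1110110001010101


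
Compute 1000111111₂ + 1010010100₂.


Align and add column by column (LSB to MSB, carry propagating):
  01000111111
+ 01010010100
  -----------
  col 0: 1 + 0 + 0 (carry in) = 1 → bit 1, carry out 0
  col 1: 1 + 0 + 0 (carry in) = 1 → bit 1, carry out 0
  col 2: 1 + 1 + 0 (carry in) = 2 → bit 0, carry out 1
  col 3: 1 + 0 + 1 (carry in) = 2 → bit 0, carry out 1
  col 4: 1 + 1 + 1 (carry in) = 3 → bit 1, carry out 1
  col 5: 1 + 0 + 1 (carry in) = 2 → bit 0, carry out 1
  col 6: 0 + 0 + 1 (carry in) = 1 → bit 1, carry out 0
  col 7: 0 + 1 + 0 (carry in) = 1 → bit 1, carry out 0
  col 8: 0 + 0 + 0 (carry in) = 0 → bit 0, carry out 0
  col 9: 1 + 1 + 0 (carry in) = 2 → bit 0, carry out 1
  col 10: 0 + 0 + 1 (carry in) = 1 → bit 1, carry out 0
Reading bits MSB→LSB: 10011010011
Strip leading zeros: 10011010011
= 10011010011


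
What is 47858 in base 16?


Divide by 16 repeatedly:
47858 ÷ 16 = 2991 remainder 2 (2)
2991 ÷ 16 = 186 remainder 15 (F)
186 ÷ 16 = 11 remainder 10 (A)
11 ÷ 16 = 0 remainder 11 (B)
Reading remainders bottom-up:
= 0xBAF2


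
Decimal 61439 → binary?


Divide by 2 repeatedly:
61439 ÷ 2 = 30719 remainder 1
30719 ÷ 2 = 15359 remainder 1
15359 ÷ 2 = 7679 remainder 1
7679 ÷ 2 = 3839 remainder 1
3839 ÷ 2 = 1919 remainder 1
1919 ÷ 2 = 959 remainder 1
959 ÷ 2 = 479 remainder 1
479 ÷ 2 = 239 remainder 1
239 ÷ 2 = 119 remainder 1
119 ÷ 2 = 59 remainder 1
59 ÷ 2 = 29 remainder 1
29 ÷ 2 = 14 remainder 1
14 ÷ 2 = 7 remainder 0
7 ÷ 2 = 3 remainder 1
3 ÷ 2 = 1 remainder 1
1 ÷ 2 = 0 remainder 1
Reading remainders bottom-up:
= 1110111111111111


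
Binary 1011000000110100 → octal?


Group into 3-bit groups: 001011000000110100
  001 = 1
  011 = 3
  000 = 0
  000 = 0
  110 = 6
  100 = 4
= 0o130064


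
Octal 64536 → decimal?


Positional values:
Position 0: 6 × 8^0 = 6
Position 1: 3 × 8^1 = 24
Position 2: 5 × 8^2 = 320
Position 3: 4 × 8^3 = 2048
Position 4: 6 × 8^4 = 24576
Sum = 6 + 24 + 320 + 2048 + 24576
= 26974


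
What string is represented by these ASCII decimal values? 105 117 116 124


Codes (decimal): 105 117 116 124
Per-code ASCII lookup:
  105  (range 97-122: lowercase, 105 - 97 = 8) → 'i'
  117  (range 97-122: lowercase, 117 - 97 = 20) → 'u'
  116  (range 97-122: lowercase, 116 - 97 = 19) → 't'
  124  (special character) → '|'
= 'iut|'


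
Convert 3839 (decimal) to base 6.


Divide by 6 repeatedly:
3839 ÷ 6 = 639 remainder 5
639 ÷ 6 = 106 remainder 3
106 ÷ 6 = 17 remainder 4
17 ÷ 6 = 2 remainder 5
2 ÷ 6 = 0 remainder 2
Reading remainders bottom-up:
= 25435


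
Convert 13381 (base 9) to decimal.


Positional values (base 9):
  1 × 9^0 = 1 × 1 = 1
  8 × 9^1 = 8 × 9 = 72
  3 × 9^2 = 3 × 81 = 243
  3 × 9^3 = 3 × 729 = 2187
  1 × 9^4 = 1 × 6561 = 6561
Sum = 1 + 72 + 243 + 2187 + 6561
= 9064


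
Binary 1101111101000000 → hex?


Group into 4-bit nibbles: 1101111101000000
  1101 = D
  1111 = F
  0100 = 4
  0000 = 0
= 0xDF40


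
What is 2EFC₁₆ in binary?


Each hex digit → 4 binary bits:
  2 = 0010
  E = 1110
  F = 1111
  C = 1100
Concatenate: 0010 1110 1111 1100
= 0010111011111100


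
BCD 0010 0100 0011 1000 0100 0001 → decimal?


Each 4-bit group → digit:
  0010 → 2
  0100 → 4
  0011 → 3
  1000 → 8
  0100 → 4
  0001 → 1
= 243841


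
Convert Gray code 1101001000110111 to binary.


Gray code: 1101001000110111
MSB stays the same: 1
Each subsequent bit = prev_binary XOR current_gray:
  B[1] = 1 XOR 1 = 0
  B[2] = 0 XOR 0 = 0
  B[3] = 0 XOR 1 = 1
  B[4] = 1 XOR 0 = 1
  B[5] = 1 XOR 0 = 1
  B[6] = 1 XOR 1 = 0
  B[7] = 0 XOR 0 = 0
  B[8] = 0 XOR 0 = 0
  B[9] = 0 XOR 0 = 0
  B[10] = 0 XOR 1 = 1
  B[11] = 1 XOR 1 = 0
  B[12] = 0 XOR 0 = 0
  B[13] = 0 XOR 1 = 1
  B[14] = 1 XOR 1 = 0
  B[15] = 0 XOR 1 = 1
= 1001110000100101 (39973 decimal)


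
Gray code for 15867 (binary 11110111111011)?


Binary: 11110111111011
Gray code: G = B XOR (B >> 1)
B >> 1 = 01111011111101
11110111111011 XOR 01111011111101:
  1 XOR 0 = 1
  1 XOR 1 = 0
  1 XOR 1 = 0
  1 XOR 1 = 0
  0 XOR 1 = 1
  1 XOR 0 = 1
  1 XOR 1 = 0
  1 XOR 1 = 0
  1 XOR 1 = 0
  1 XOR 1 = 0
  1 XOR 1 = 0
  0 XOR 1 = 1
  1 XOR 0 = 1
  1 XOR 1 = 0
= 10001100000110


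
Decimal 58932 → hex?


Divide by 16 repeatedly:
58932 ÷ 16 = 3683 remainder 4 (4)
3683 ÷ 16 = 230 remainder 3 (3)
230 ÷ 16 = 14 remainder 6 (6)
14 ÷ 16 = 0 remainder 14 (E)
Reading remainders bottom-up:
= 0xE634


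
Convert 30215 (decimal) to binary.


Divide by 2 repeatedly:
30215 ÷ 2 = 15107 remainder 1
15107 ÷ 2 = 7553 remainder 1
7553 ÷ 2 = 3776 remainder 1
3776 ÷ 2 = 1888 remainder 0
1888 ÷ 2 = 944 remainder 0
944 ÷ 2 = 472 remainder 0
472 ÷ 2 = 236 remainder 0
236 ÷ 2 = 118 remainder 0
118 ÷ 2 = 59 remainder 0
59 ÷ 2 = 29 remainder 1
29 ÷ 2 = 14 remainder 1
14 ÷ 2 = 7 remainder 0
7 ÷ 2 = 3 remainder 1
3 ÷ 2 = 1 remainder 1
1 ÷ 2 = 0 remainder 1
Reading remainders bottom-up:
= 111011000000111


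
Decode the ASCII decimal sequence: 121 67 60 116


Codes (decimal): 121 67 60 116
Per-code ASCII lookup:
  121  (range 97-122: lowercase, 121 - 97 = 24) → 'y'
  67  (range 65-90: uppercase, 67 - 65 = 2) → 'C'
  60  (special character) → '<'
  116  (range 97-122: lowercase, 116 - 97 = 19) → 't'
= 'yC<t'


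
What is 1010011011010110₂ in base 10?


Positional values:
Bit 1: 1 × 2^1 = 2
Bit 2: 1 × 2^2 = 4
Bit 4: 1 × 2^4 = 16
Bit 6: 1 × 2^6 = 64
Bit 7: 1 × 2^7 = 128
Bit 9: 1 × 2^9 = 512
Bit 10: 1 × 2^10 = 1024
Bit 13: 1 × 2^13 = 8192
Bit 15: 1 × 2^15 = 32768
Sum = 2 + 4 + 16 + 64 + 128 + 512 + 1024 + 8192 + 32768
= 42710


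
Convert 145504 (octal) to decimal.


Positional values:
Position 0: 4 × 8^0 = 4
Position 1: 0 × 8^1 = 0
Position 2: 5 × 8^2 = 320
Position 3: 5 × 8^3 = 2560
Position 4: 4 × 8^4 = 16384
Position 5: 1 × 8^5 = 32768
Sum = 4 + 0 + 320 + 2560 + 16384 + 32768
= 52036


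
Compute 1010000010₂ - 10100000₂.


Align and subtract column by column (LSB to MSB, borrowing when needed):
  1010000010
- 0010100000
  ----------
  col 0: (0 - 0 borrow-in) - 0 → 0 - 0 = 0, borrow out 0
  col 1: (1 - 0 borrow-in) - 0 → 1 - 0 = 1, borrow out 0
  col 2: (0 - 0 borrow-in) - 0 → 0 - 0 = 0, borrow out 0
  col 3: (0 - 0 borrow-in) - 0 → 0 - 0 = 0, borrow out 0
  col 4: (0 - 0 borrow-in) - 0 → 0 - 0 = 0, borrow out 0
  col 5: (0 - 0 borrow-in) - 1 → borrow from next column: (0+2) - 1 = 1, borrow out 1
  col 6: (0 - 1 borrow-in) - 0 → borrow from next column: (-1+2) - 0 = 1, borrow out 1
  col 7: (1 - 1 borrow-in) - 1 → borrow from next column: (0+2) - 1 = 1, borrow out 1
  col 8: (0 - 1 borrow-in) - 0 → borrow from next column: (-1+2) - 0 = 1, borrow out 1
  col 9: (1 - 1 borrow-in) - 0 → 0 - 0 = 0, borrow out 0
Reading bits MSB→LSB: 0111100010
Strip leading zeros: 111100010
= 111100010


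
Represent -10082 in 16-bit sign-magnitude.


Sign bit: 1 (negative)
Magnitude: 10082 = 010011101100010
= 1010011101100010


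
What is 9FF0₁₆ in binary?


Each hex digit → 4 binary bits:
  9 = 1001
  F = 1111
  F = 1111
  0 = 0000
Concatenate: 1001 1111 1111 0000
= 1001111111110000


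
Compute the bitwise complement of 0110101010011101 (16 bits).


Original: 0110101010011101
Invert all bits:
  bit 0: 0 → 1
  bit 1: 1 → 0
  bit 2: 1 → 0
  bit 3: 0 → 1
  bit 4: 1 → 0
  bit 5: 0 → 1
  bit 6: 1 → 0
  bit 7: 0 → 1
  bit 8: 1 → 0
  bit 9: 0 → 1
  bit 10: 0 → 1
  bit 11: 1 → 0
  bit 12: 1 → 0
  bit 13: 1 → 0
  bit 14: 0 → 1
  bit 15: 1 → 0
= 1001010101100010


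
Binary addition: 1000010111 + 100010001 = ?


Align and add column by column (LSB to MSB, carry propagating):
  01000010111
+ 00100010001
  -----------
  col 0: 1 + 1 + 0 (carry in) = 2 → bit 0, carry out 1
  col 1: 1 + 0 + 1 (carry in) = 2 → bit 0, carry out 1
  col 2: 1 + 0 + 1 (carry in) = 2 → bit 0, carry out 1
  col 3: 0 + 0 + 1 (carry in) = 1 → bit 1, carry out 0
  col 4: 1 + 1 + 0 (carry in) = 2 → bit 0, carry out 1
  col 5: 0 + 0 + 1 (carry in) = 1 → bit 1, carry out 0
  col 6: 0 + 0 + 0 (carry in) = 0 → bit 0, carry out 0
  col 7: 0 + 0 + 0 (carry in) = 0 → bit 0, carry out 0
  col 8: 0 + 1 + 0 (carry in) = 1 → bit 1, carry out 0
  col 9: 1 + 0 + 0 (carry in) = 1 → bit 1, carry out 0
  col 10: 0 + 0 + 0 (carry in) = 0 → bit 0, carry out 0
Reading bits MSB→LSB: 01100101000
Strip leading zeros: 1100101000
= 1100101000


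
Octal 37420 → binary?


Each octal digit → 3 binary bits:
  3 = 011
  7 = 111
  4 = 100
  2 = 010
  0 = 000
Concatenate: 011 111 100 010 000
= 011111100010000


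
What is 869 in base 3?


Divide by 3 repeatedly:
869 ÷ 3 = 289 remainder 2
289 ÷ 3 = 96 remainder 1
96 ÷ 3 = 32 remainder 0
32 ÷ 3 = 10 remainder 2
10 ÷ 3 = 3 remainder 1
3 ÷ 3 = 1 remainder 0
1 ÷ 3 = 0 remainder 1
Reading remainders bottom-up:
= 1012012


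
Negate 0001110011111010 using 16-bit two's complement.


Original: 0001110011111010
Step 1 - Invert all bits: 1110001100000101
Step 2 - Add 1: 1110001100000101 + 1
= 1110001100000110 (represents -7418)


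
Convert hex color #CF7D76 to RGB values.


Hex: #CF7D76
R = CF₁₆ = 207
G = 7D₁₆ = 125
B = 76₁₆ = 118
= RGB(207, 125, 118)


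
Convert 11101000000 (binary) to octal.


Group into 3-bit groups: 011101000000
  011 = 3
  101 = 5
  000 = 0
  000 = 0
= 0o3500


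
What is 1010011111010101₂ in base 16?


Group into 4-bit nibbles: 1010011111010101
  1010 = A
  0111 = 7
  1101 = D
  0101 = 5
= 0xA7D5


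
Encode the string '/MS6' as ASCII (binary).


String: '/MS6'  (4 characters)
Per-character ASCII lookup:
  '/': special character: '/' = 47 → 101111
  'M': uppercase starts at 65: 'M' = 65 + 12 = 77 → 1001101
  'S': uppercase starts at 65: 'S' = 65 + 18 = 83 → 1010011
  '6': digits start at 48: '6' = 48 + 6 = 54 → 110110
= 101111 1001101 1010011 110110


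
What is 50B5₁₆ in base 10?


Positional values:
Position 0: 5 × 16^0 = 5 × 1 = 5
Position 1: B × 16^1 = 11 × 16 = 176
Position 2: 0 × 16^2 = 0 × 256 = 0
Position 3: 5 × 16^3 = 5 × 4096 = 20480
Sum = 5 + 176 + 0 + 20480
= 20661


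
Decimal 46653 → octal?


Divide by 8 repeatedly:
46653 ÷ 8 = 5831 remainder 5
5831 ÷ 8 = 728 remainder 7
728 ÷ 8 = 91 remainder 0
91 ÷ 8 = 11 remainder 3
11 ÷ 8 = 1 remainder 3
1 ÷ 8 = 0 remainder 1
Reading remainders bottom-up:
= 0o133075


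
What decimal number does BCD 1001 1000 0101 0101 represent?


Each 4-bit group → digit:
  1001 → 9
  1000 → 8
  0101 → 5
  0101 → 5
= 9855


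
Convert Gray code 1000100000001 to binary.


Gray code: 1000100000001
MSB stays the same: 1
Each subsequent bit = prev_binary XOR current_gray:
  B[1] = 1 XOR 0 = 1
  B[2] = 1 XOR 0 = 1
  B[3] = 1 XOR 0 = 1
  B[4] = 1 XOR 1 = 0
  B[5] = 0 XOR 0 = 0
  B[6] = 0 XOR 0 = 0
  B[7] = 0 XOR 0 = 0
  B[8] = 0 XOR 0 = 0
  B[9] = 0 XOR 0 = 0
  B[10] = 0 XOR 0 = 0
  B[11] = 0 XOR 0 = 0
  B[12] = 0 XOR 1 = 1
= 1111000000001 (7681 decimal)


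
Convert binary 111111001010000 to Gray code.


Binary: 111111001010000
Gray code: G = B XOR (B >> 1)
B >> 1 = 011111100101000
111111001010000 XOR 011111100101000:
  1 XOR 0 = 1
  1 XOR 1 = 0
  1 XOR 1 = 0
  1 XOR 1 = 0
  1 XOR 1 = 0
  1 XOR 1 = 0
  0 XOR 1 = 1
  0 XOR 0 = 0
  1 XOR 0 = 1
  0 XOR 1 = 1
  1 XOR 0 = 1
  0 XOR 1 = 1
  0 XOR 0 = 0
  0 XOR 0 = 0
  0 XOR 0 = 0
= 100000101111000


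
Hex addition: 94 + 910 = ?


Align and add column by column (LSB to MSB, each column mod 16 with carry):
  0094
+ 0910
  ----
  col 0: 4(4) + 0(0) + 0 (carry in) = 4 → 4(4), carry out 0
  col 1: 9(9) + 1(1) + 0 (carry in) = 10 → A(10), carry out 0
  col 2: 0(0) + 9(9) + 0 (carry in) = 9 → 9(9), carry out 0
  col 3: 0(0) + 0(0) + 0 (carry in) = 0 → 0(0), carry out 0
Reading digits MSB→LSB: 09A4
Strip leading zeros: 9A4
= 0x9A4


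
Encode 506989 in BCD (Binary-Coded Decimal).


Each digit → 4-bit binary:
  5 → 0101
  0 → 0000
  6 → 0110
  9 → 1001
  8 → 1000
  9 → 1001
= 0101 0000 0110 1001 1000 1001


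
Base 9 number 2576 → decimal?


Positional values (base 9):
  6 × 9^0 = 6 × 1 = 6
  7 × 9^1 = 7 × 9 = 63
  5 × 9^2 = 5 × 81 = 405
  2 × 9^3 = 2 × 729 = 1458
Sum = 6 + 63 + 405 + 1458
= 1932


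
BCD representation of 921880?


Each digit → 4-bit binary:
  9 → 1001
  2 → 0010
  1 → 0001
  8 → 1000
  8 → 1000
  0 → 0000
= 1001 0010 0001 1000 1000 0000


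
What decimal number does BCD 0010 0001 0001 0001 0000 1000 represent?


Each 4-bit group → digit:
  0010 → 2
  0001 → 1
  0001 → 1
  0001 → 1
  0000 → 0
  1000 → 8
= 211108


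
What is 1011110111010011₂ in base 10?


Positional values:
Bit 0: 1 × 2^0 = 1
Bit 1: 1 × 2^1 = 2
Bit 4: 1 × 2^4 = 16
Bit 6: 1 × 2^6 = 64
Bit 7: 1 × 2^7 = 128
Bit 8: 1 × 2^8 = 256
Bit 10: 1 × 2^10 = 1024
Bit 11: 1 × 2^11 = 2048
Bit 12: 1 × 2^12 = 4096
Bit 13: 1 × 2^13 = 8192
Bit 15: 1 × 2^15 = 32768
Sum = 1 + 2 + 16 + 64 + 128 + 256 + 1024 + 2048 + 4096 + 8192 + 32768
= 48595


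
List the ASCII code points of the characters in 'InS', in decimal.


String: 'InS'  (3 characters)
Per-character ASCII lookup:
  'I': uppercase starts at 65: 'I' = 65 + 8 = 73
  'n': lowercase starts at 97: 'n' = 97 + 13 = 110
  'S': uppercase starts at 65: 'S' = 65 + 18 = 83
= 73 110 83


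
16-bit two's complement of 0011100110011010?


Original: 0011100110011010
Step 1 - Invert all bits: 1100011001100101
Step 2 - Add 1: 1100011001100101 + 1
= 1100011001100110 (represents -14746)


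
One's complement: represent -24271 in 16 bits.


Original: 0101111011001111
Invert all bits:
  bit 0: 0 → 1
  bit 1: 1 → 0
  bit 2: 0 → 1
  bit 3: 1 → 0
  bit 4: 1 → 0
  bit 5: 1 → 0
  bit 6: 1 → 0
  bit 7: 0 → 1
  bit 8: 1 → 0
  bit 9: 1 → 0
  bit 10: 0 → 1
  bit 11: 0 → 1
  bit 12: 1 → 0
  bit 13: 1 → 0
  bit 14: 1 → 0
  bit 15: 1 → 0
= 1010000100110000


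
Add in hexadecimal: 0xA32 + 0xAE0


Align and add column by column (LSB to MSB, each column mod 16 with carry):
  0A32
+ 0AE0
  ----
  col 0: 2(2) + 0(0) + 0 (carry in) = 2 → 2(2), carry out 0
  col 1: 3(3) + E(14) + 0 (carry in) = 17 → 1(1), carry out 1
  col 2: A(10) + A(10) + 1 (carry in) = 21 → 5(5), carry out 1
  col 3: 0(0) + 0(0) + 1 (carry in) = 1 → 1(1), carry out 0
Reading digits MSB→LSB: 1512
Strip leading zeros: 1512
= 0x1512


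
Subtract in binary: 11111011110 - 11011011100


Align and subtract column by column (LSB to MSB, borrowing when needed):
  11111011110
- 11011011100
  -----------
  col 0: (0 - 0 borrow-in) - 0 → 0 - 0 = 0, borrow out 0
  col 1: (1 - 0 borrow-in) - 0 → 1 - 0 = 1, borrow out 0
  col 2: (1 - 0 borrow-in) - 1 → 1 - 1 = 0, borrow out 0
  col 3: (1 - 0 borrow-in) - 1 → 1 - 1 = 0, borrow out 0
  col 4: (1 - 0 borrow-in) - 1 → 1 - 1 = 0, borrow out 0
  col 5: (0 - 0 borrow-in) - 0 → 0 - 0 = 0, borrow out 0
  col 6: (1 - 0 borrow-in) - 1 → 1 - 1 = 0, borrow out 0
  col 7: (1 - 0 borrow-in) - 1 → 1 - 1 = 0, borrow out 0
  col 8: (1 - 0 borrow-in) - 0 → 1 - 0 = 1, borrow out 0
  col 9: (1 - 0 borrow-in) - 1 → 1 - 1 = 0, borrow out 0
  col 10: (1 - 0 borrow-in) - 1 → 1 - 1 = 0, borrow out 0
Reading bits MSB→LSB: 00100000010
Strip leading zeros: 100000010
= 100000010


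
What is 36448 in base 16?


Divide by 16 repeatedly:
36448 ÷ 16 = 2278 remainder 0 (0)
2278 ÷ 16 = 142 remainder 6 (6)
142 ÷ 16 = 8 remainder 14 (E)
8 ÷ 16 = 0 remainder 8 (8)
Reading remainders bottom-up:
= 0x8E60


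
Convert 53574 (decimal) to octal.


Divide by 8 repeatedly:
53574 ÷ 8 = 6696 remainder 6
6696 ÷ 8 = 837 remainder 0
837 ÷ 8 = 104 remainder 5
104 ÷ 8 = 13 remainder 0
13 ÷ 8 = 1 remainder 5
1 ÷ 8 = 0 remainder 1
Reading remainders bottom-up:
= 0o150506


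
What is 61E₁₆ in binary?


Each hex digit → 4 binary bits:
  6 = 0110
  1 = 0001
  E = 1110
Concatenate: 0110 0001 1110
= 011000011110


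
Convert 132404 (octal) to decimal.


Positional values:
Position 0: 4 × 8^0 = 4
Position 1: 0 × 8^1 = 0
Position 2: 4 × 8^2 = 256
Position 3: 2 × 8^3 = 1024
Position 4: 3 × 8^4 = 12288
Position 5: 1 × 8^5 = 32768
Sum = 4 + 0 + 256 + 1024 + 12288 + 32768
= 46340


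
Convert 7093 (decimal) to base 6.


Divide by 6 repeatedly:
7093 ÷ 6 = 1182 remainder 1
1182 ÷ 6 = 197 remainder 0
197 ÷ 6 = 32 remainder 5
32 ÷ 6 = 5 remainder 2
5 ÷ 6 = 0 remainder 5
Reading remainders bottom-up:
= 52501


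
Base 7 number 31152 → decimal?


Positional values (base 7):
  2 × 7^0 = 2 × 1 = 2
  5 × 7^1 = 5 × 7 = 35
  1 × 7^2 = 1 × 49 = 49
  1 × 7^3 = 1 × 343 = 343
  3 × 7^4 = 3 × 2401 = 7203
Sum = 2 + 35 + 49 + 343 + 7203
= 7632


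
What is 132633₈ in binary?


Each octal digit → 3 binary bits:
  1 = 001
  3 = 011
  2 = 010
  6 = 110
  3 = 011
  3 = 011
Concatenate: 001 011 010 110 011 011
= 001011010110011011


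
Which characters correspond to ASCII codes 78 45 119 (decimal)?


Codes (decimal): 78 45 119
Per-code ASCII lookup:
  78  (range 65-90: uppercase, 78 - 65 = 13) → 'N'
  45  (special character) → '-'
  119  (range 97-122: lowercase, 119 - 97 = 22) → 'w'
= 'N-w'


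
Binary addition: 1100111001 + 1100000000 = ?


Align and add column by column (LSB to MSB, carry propagating):
  01100111001
+ 01100000000
  -----------
  col 0: 1 + 0 + 0 (carry in) = 1 → bit 1, carry out 0
  col 1: 0 + 0 + 0 (carry in) = 0 → bit 0, carry out 0
  col 2: 0 + 0 + 0 (carry in) = 0 → bit 0, carry out 0
  col 3: 1 + 0 + 0 (carry in) = 1 → bit 1, carry out 0
  col 4: 1 + 0 + 0 (carry in) = 1 → bit 1, carry out 0
  col 5: 1 + 0 + 0 (carry in) = 1 → bit 1, carry out 0
  col 6: 0 + 0 + 0 (carry in) = 0 → bit 0, carry out 0
  col 7: 0 + 0 + 0 (carry in) = 0 → bit 0, carry out 0
  col 8: 1 + 1 + 0 (carry in) = 2 → bit 0, carry out 1
  col 9: 1 + 1 + 1 (carry in) = 3 → bit 1, carry out 1
  col 10: 0 + 0 + 1 (carry in) = 1 → bit 1, carry out 0
Reading bits MSB→LSB: 11000111001
Strip leading zeros: 11000111001
= 11000111001


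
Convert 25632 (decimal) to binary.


Divide by 2 repeatedly:
25632 ÷ 2 = 12816 remainder 0
12816 ÷ 2 = 6408 remainder 0
6408 ÷ 2 = 3204 remainder 0
3204 ÷ 2 = 1602 remainder 0
1602 ÷ 2 = 801 remainder 0
801 ÷ 2 = 400 remainder 1
400 ÷ 2 = 200 remainder 0
200 ÷ 2 = 100 remainder 0
100 ÷ 2 = 50 remainder 0
50 ÷ 2 = 25 remainder 0
25 ÷ 2 = 12 remainder 1
12 ÷ 2 = 6 remainder 0
6 ÷ 2 = 3 remainder 0
3 ÷ 2 = 1 remainder 1
1 ÷ 2 = 0 remainder 1
Reading remainders bottom-up:
= 110010000100000


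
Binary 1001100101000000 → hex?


Group into 4-bit nibbles: 1001100101000000
  1001 = 9
  1001 = 9
  0100 = 4
  0000 = 0
= 0x9940


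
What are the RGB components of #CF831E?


Hex: #CF831E
R = CF₁₆ = 207
G = 83₁₆ = 131
B = 1E₁₆ = 30
= RGB(207, 131, 30)


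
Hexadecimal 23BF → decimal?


Positional values:
Position 0: F × 16^0 = 15 × 1 = 15
Position 1: B × 16^1 = 11 × 16 = 176
Position 2: 3 × 16^2 = 3 × 256 = 768
Position 3: 2 × 16^3 = 2 × 4096 = 8192
Sum = 15 + 176 + 768 + 8192
= 9151


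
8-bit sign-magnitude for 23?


Sign bit: 0 (positive)
Magnitude: 23 = 0010111
= 00010111


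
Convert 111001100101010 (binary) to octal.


Group into 3-bit groups: 111001100101010
  111 = 7
  001 = 1
  100 = 4
  101 = 5
  010 = 2
= 0o71452


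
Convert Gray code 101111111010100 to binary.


Gray code: 101111111010100
MSB stays the same: 1
Each subsequent bit = prev_binary XOR current_gray:
  B[1] = 1 XOR 0 = 1
  B[2] = 1 XOR 1 = 0
  B[3] = 0 XOR 1 = 1
  B[4] = 1 XOR 1 = 0
  B[5] = 0 XOR 1 = 1
  B[6] = 1 XOR 1 = 0
  B[7] = 0 XOR 1 = 1
  B[8] = 1 XOR 1 = 0
  B[9] = 0 XOR 0 = 0
  B[10] = 0 XOR 1 = 1
  B[11] = 1 XOR 0 = 1
  B[12] = 1 XOR 1 = 0
  B[13] = 0 XOR 0 = 0
  B[14] = 0 XOR 0 = 0
= 110101010011000 (27288 decimal)


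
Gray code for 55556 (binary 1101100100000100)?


Binary: 1101100100000100
Gray code: G = B XOR (B >> 1)
B >> 1 = 0110110010000010
1101100100000100 XOR 0110110010000010:
  1 XOR 0 = 1
  1 XOR 1 = 0
  0 XOR 1 = 1
  1 XOR 0 = 1
  1 XOR 1 = 0
  0 XOR 1 = 1
  0 XOR 0 = 0
  1 XOR 0 = 1
  0 XOR 1 = 1
  0 XOR 0 = 0
  0 XOR 0 = 0
  0 XOR 0 = 0
  0 XOR 0 = 0
  1 XOR 0 = 1
  0 XOR 1 = 1
  0 XOR 0 = 0
= 1011010110000110


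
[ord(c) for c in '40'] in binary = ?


String: '40'  (2 characters)
Per-character ASCII lookup:
  '4': digits start at 48: '4' = 48 + 4 = 52 → 110100
  '0': digits start at 48: '0' = 48 + 0 = 48 → 110000
= 110100 110000


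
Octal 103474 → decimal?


Positional values:
Position 0: 4 × 8^0 = 4
Position 1: 7 × 8^1 = 56
Position 2: 4 × 8^2 = 256
Position 3: 3 × 8^3 = 1536
Position 4: 0 × 8^4 = 0
Position 5: 1 × 8^5 = 32768
Sum = 4 + 56 + 256 + 1536 + 0 + 32768
= 34620


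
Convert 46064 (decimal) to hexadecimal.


Divide by 16 repeatedly:
46064 ÷ 16 = 2879 remainder 0 (0)
2879 ÷ 16 = 179 remainder 15 (F)
179 ÷ 16 = 11 remainder 3 (3)
11 ÷ 16 = 0 remainder 11 (B)
Reading remainders bottom-up:
= 0xB3F0


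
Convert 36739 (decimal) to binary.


Divide by 2 repeatedly:
36739 ÷ 2 = 18369 remainder 1
18369 ÷ 2 = 9184 remainder 1
9184 ÷ 2 = 4592 remainder 0
4592 ÷ 2 = 2296 remainder 0
2296 ÷ 2 = 1148 remainder 0
1148 ÷ 2 = 574 remainder 0
574 ÷ 2 = 287 remainder 0
287 ÷ 2 = 143 remainder 1
143 ÷ 2 = 71 remainder 1
71 ÷ 2 = 35 remainder 1
35 ÷ 2 = 17 remainder 1
17 ÷ 2 = 8 remainder 1
8 ÷ 2 = 4 remainder 0
4 ÷ 2 = 2 remainder 0
2 ÷ 2 = 1 remainder 0
1 ÷ 2 = 0 remainder 1
Reading remainders bottom-up:
= 1000111110000011


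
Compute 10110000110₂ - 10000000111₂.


Align and subtract column by column (LSB to MSB, borrowing when needed):
  10110000110
- 10000000111
  -----------
  col 0: (0 - 0 borrow-in) - 1 → borrow from next column: (0+2) - 1 = 1, borrow out 1
  col 1: (1 - 1 borrow-in) - 1 → borrow from next column: (0+2) - 1 = 1, borrow out 1
  col 2: (1 - 1 borrow-in) - 1 → borrow from next column: (0+2) - 1 = 1, borrow out 1
  col 3: (0 - 1 borrow-in) - 0 → borrow from next column: (-1+2) - 0 = 1, borrow out 1
  col 4: (0 - 1 borrow-in) - 0 → borrow from next column: (-1+2) - 0 = 1, borrow out 1
  col 5: (0 - 1 borrow-in) - 0 → borrow from next column: (-1+2) - 0 = 1, borrow out 1
  col 6: (0 - 1 borrow-in) - 0 → borrow from next column: (-1+2) - 0 = 1, borrow out 1
  col 7: (1 - 1 borrow-in) - 0 → 0 - 0 = 0, borrow out 0
  col 8: (1 - 0 borrow-in) - 0 → 1 - 0 = 1, borrow out 0
  col 9: (0 - 0 borrow-in) - 0 → 0 - 0 = 0, borrow out 0
  col 10: (1 - 0 borrow-in) - 1 → 1 - 1 = 0, borrow out 0
Reading bits MSB→LSB: 00101111111
Strip leading zeros: 101111111
= 101111111


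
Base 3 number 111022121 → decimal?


Positional values (base 3):
  1 × 3^0 = 1 × 1 = 1
  2 × 3^1 = 2 × 3 = 6
  1 × 3^2 = 1 × 9 = 9
  2 × 3^3 = 2 × 27 = 54
  2 × 3^4 = 2 × 81 = 162
  0 × 3^5 = 0 × 243 = 0
  1 × 3^6 = 1 × 729 = 729
  1 × 3^7 = 1 × 2187 = 2187
  1 × 3^8 = 1 × 6561 = 6561
Sum = 1 + 6 + 9 + 54 + 162 + 0 + 729 + 2187 + 6561
= 9709


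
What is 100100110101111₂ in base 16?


Group into 4-bit nibbles: 0100100110101111
  0100 = 4
  1001 = 9
  1010 = A
  1111 = F
= 0x49AF


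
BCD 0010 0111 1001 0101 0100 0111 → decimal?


Each 4-bit group → digit:
  0010 → 2
  0111 → 7
  1001 → 9
  0101 → 5
  0100 → 4
  0111 → 7
= 279547


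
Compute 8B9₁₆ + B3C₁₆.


Align and add column by column (LSB to MSB, each column mod 16 with carry):
  08B9
+ 0B3C
  ----
  col 0: 9(9) + C(12) + 0 (carry in) = 21 → 5(5), carry out 1
  col 1: B(11) + 3(3) + 1 (carry in) = 15 → F(15), carry out 0
  col 2: 8(8) + B(11) + 0 (carry in) = 19 → 3(3), carry out 1
  col 3: 0(0) + 0(0) + 1 (carry in) = 1 → 1(1), carry out 0
Reading digits MSB→LSB: 13F5
Strip leading zeros: 13F5
= 0x13F5


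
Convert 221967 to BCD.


Each digit → 4-bit binary:
  2 → 0010
  2 → 0010
  1 → 0001
  9 → 1001
  6 → 0110
  7 → 0111
= 0010 0010 0001 1001 0110 0111


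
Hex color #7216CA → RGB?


Hex: #7216CA
R = 72₁₆ = 114
G = 16₁₆ = 22
B = CA₁₆ = 202
= RGB(114, 22, 202)


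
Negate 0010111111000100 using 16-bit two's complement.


Original: 0010111111000100
Step 1 - Invert all bits: 1101000000111011
Step 2 - Add 1: 1101000000111011 + 1
= 1101000000111100 (represents -12228)


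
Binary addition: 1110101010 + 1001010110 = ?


Align and add column by column (LSB to MSB, carry propagating):
  01110101010
+ 01001010110
  -----------
  col 0: 0 + 0 + 0 (carry in) = 0 → bit 0, carry out 0
  col 1: 1 + 1 + 0 (carry in) = 2 → bit 0, carry out 1
  col 2: 0 + 1 + 1 (carry in) = 2 → bit 0, carry out 1
  col 3: 1 + 0 + 1 (carry in) = 2 → bit 0, carry out 1
  col 4: 0 + 1 + 1 (carry in) = 2 → bit 0, carry out 1
  col 5: 1 + 0 + 1 (carry in) = 2 → bit 0, carry out 1
  col 6: 0 + 1 + 1 (carry in) = 2 → bit 0, carry out 1
  col 7: 1 + 0 + 1 (carry in) = 2 → bit 0, carry out 1
  col 8: 1 + 0 + 1 (carry in) = 2 → bit 0, carry out 1
  col 9: 1 + 1 + 1 (carry in) = 3 → bit 1, carry out 1
  col 10: 0 + 0 + 1 (carry in) = 1 → bit 1, carry out 0
Reading bits MSB→LSB: 11000000000
Strip leading zeros: 11000000000
= 11000000000


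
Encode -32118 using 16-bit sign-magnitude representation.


Sign bit: 1 (negative)
Magnitude: 32118 = 111110101110110
= 1111110101110110


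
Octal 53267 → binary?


Each octal digit → 3 binary bits:
  5 = 101
  3 = 011
  2 = 010
  6 = 110
  7 = 111
Concatenate: 101 011 010 110 111
= 101011010110111


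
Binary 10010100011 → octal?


Group into 3-bit groups: 010010100011
  010 = 2
  010 = 2
  100 = 4
  011 = 3
= 0o2243


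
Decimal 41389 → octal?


Divide by 8 repeatedly:
41389 ÷ 8 = 5173 remainder 5
5173 ÷ 8 = 646 remainder 5
646 ÷ 8 = 80 remainder 6
80 ÷ 8 = 10 remainder 0
10 ÷ 8 = 1 remainder 2
1 ÷ 8 = 0 remainder 1
Reading remainders bottom-up:
= 0o120655
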